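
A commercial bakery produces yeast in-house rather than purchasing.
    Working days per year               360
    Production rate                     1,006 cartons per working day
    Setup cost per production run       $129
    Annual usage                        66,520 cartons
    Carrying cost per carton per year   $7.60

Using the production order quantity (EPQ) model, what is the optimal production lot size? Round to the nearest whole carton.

1,663 cartons

Daily demand d = 66,520/360 = 184.778; p = 1006; 1 − d/p = 0.81632
EPQ = √(2DS / (H(1 − d/p)))
    = √(2 × 66,520 × 129 / (7.6 × 0.81632)) ≈ 1,663.21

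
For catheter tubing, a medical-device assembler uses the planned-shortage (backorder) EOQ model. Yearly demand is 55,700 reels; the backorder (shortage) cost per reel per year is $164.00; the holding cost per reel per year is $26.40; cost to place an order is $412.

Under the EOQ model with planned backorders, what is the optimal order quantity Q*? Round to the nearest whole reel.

Basic EOQ = √(2·55,700·412/26.4) = 1,318.528
Backorder adjustment √((H+b)/b) = √((26.4+164)/164) = 1.0775
Q* = 1,318.528 × 1.0775 ≈ 1,420.69

1,421 reels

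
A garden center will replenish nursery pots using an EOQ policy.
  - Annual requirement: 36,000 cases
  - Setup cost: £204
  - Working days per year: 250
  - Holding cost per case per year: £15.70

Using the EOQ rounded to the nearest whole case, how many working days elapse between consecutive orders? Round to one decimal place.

6.7 days

EOQ = √(2DS/H) = √(2 × 36,000 × 204 / 15.7)
    = √(935,541.40) ≈ 967.23 → Q = 967 cases
Days between orders = 250 / (D/Q) = 250 / 37.229 ≈ 6.715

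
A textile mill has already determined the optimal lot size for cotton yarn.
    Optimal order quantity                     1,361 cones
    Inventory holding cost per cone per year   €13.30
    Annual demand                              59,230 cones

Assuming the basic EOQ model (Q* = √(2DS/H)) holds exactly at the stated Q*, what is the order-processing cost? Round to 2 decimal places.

Since Q* = (2DS/H)^½, squaring gives Q*²·H = 2DS.
S = Q²H / (2D) = 1,361² × 13.3 / (2 × 59,230) = 207.9678

€207.97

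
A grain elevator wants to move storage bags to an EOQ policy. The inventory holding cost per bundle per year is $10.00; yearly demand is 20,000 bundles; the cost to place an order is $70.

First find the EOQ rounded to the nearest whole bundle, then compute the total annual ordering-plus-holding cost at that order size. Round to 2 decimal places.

Optimal lot size Q* = (2 × 20,000 × $70 / $10)^½ ≈ 529.15 → Q = 529 bundles
Ordering: D/Q × S = 20,000/529 × $70 = $2,646.50
Holding:  Q/2 × H = 529/2 × $10 = $2,645.00
Total = $2,646.50 + $2,645.00 = $5,291.50

$5,291.50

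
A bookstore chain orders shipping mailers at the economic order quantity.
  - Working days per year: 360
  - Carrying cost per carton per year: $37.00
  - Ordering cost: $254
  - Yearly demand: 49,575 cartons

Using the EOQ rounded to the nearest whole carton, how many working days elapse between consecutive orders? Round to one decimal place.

6.0 days

2DS/H = 2·49,575·254/37 = 680,651.35
EOQ = √680,651.35 ≈ 825.02 → Q = 825 cartons
Cycle time = (working days × Q)/D = (360 × 825) / 49,575 = 5.991 days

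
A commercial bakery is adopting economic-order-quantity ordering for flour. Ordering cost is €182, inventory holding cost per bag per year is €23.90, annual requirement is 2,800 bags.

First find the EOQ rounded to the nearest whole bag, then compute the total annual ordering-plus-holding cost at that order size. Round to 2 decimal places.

€4,935.49

EOQ = √(2DS/H) = √(2 × 2,800 × 182 / 23.9)
    = √(42,644.35) ≈ 206.51 → Q = 207 bags
Annual ordering cost = (D/Q)·S = (2,800/207) × 182 = €2,461.84
Annual holding cost  = (Q/2)·H = (207/2) × 23.9 = €2,473.65
Total = €2,461.84 + €2,473.65 = €4,935.49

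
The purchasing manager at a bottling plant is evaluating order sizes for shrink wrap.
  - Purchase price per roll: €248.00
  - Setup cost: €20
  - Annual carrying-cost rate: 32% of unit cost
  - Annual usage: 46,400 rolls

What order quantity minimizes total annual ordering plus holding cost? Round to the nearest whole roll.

Holding cost per roll per year: H = 32% × €248 = €79.3600
Optimal lot size Q* = (2 × 46,400 × €20 / €79.36)^½ ≈ 152.93

153 rolls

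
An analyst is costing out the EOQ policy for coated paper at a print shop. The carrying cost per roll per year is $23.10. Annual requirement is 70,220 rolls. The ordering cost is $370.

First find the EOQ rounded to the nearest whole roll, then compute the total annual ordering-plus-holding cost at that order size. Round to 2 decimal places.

EOQ = √(2DS/H) = √(2 × 70,220 × 370 / 23.1)
    = √(2,249,471.86) ≈ 1,499.82 → Q = 1,500 rolls
Annual ordering cost = (D/Q)·S = (70,220/1,500) × 370 = $17,320.93
Annual holding cost  = (Q/2)·H = (1,500/2) × 23.1 = $17,325.00
Total = $17,320.93 + $17,325.00 = $34,645.93

$34,645.93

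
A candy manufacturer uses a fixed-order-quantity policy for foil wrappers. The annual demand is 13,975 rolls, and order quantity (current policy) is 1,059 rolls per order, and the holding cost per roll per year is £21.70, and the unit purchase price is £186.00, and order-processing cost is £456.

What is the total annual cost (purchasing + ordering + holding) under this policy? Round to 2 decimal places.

£2,616,857.71

Ordering: D/Q × S = 13,975/1,059 × £456 = £6,017.56
Holding:  Q/2 × H = 1,059/2 × £21.7 = £11,490.15
Purchase cost = D·C = 13,975 × 186 = £2,599,350.00
Total = £6,017.56 + £11,490.15 + £2,599,350.00 = £2,616,857.71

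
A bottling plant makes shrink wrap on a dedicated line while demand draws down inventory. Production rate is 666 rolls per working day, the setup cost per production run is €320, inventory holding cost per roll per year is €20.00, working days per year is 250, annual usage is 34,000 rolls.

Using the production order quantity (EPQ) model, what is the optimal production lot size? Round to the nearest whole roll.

Daily demand d = 34,000/250 = 136.000; p = 666; 1 − d/p = 0.79580
EPQ = √(2DS / (H(1 − d/p)))
    = √(2 × 34,000 × 320 / (20 × 0.79580)) ≈ 1,169.27

1,169 rolls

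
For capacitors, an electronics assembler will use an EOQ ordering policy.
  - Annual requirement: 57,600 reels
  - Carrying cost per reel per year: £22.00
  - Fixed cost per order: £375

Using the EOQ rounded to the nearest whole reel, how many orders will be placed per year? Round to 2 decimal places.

Q* = √(2·D·S / H) = √(2·57,600·375 / 22) = √1,963,636.4 ≈ 1,401.30 → Q = 1,401
N = D/Q = 57,600/1,401 ≈ 41.113 orders/yr

41.11 orders per year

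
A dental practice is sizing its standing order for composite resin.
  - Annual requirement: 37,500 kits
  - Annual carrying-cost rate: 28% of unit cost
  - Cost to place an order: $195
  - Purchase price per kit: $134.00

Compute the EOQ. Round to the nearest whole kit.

Holding cost per kit per year: H = 28% × $134 = $37.5200
2DS/H = 2·37,500·195/37.52 = 389,792.11
EOQ = √389,792.11 ≈ 624.33

624 kits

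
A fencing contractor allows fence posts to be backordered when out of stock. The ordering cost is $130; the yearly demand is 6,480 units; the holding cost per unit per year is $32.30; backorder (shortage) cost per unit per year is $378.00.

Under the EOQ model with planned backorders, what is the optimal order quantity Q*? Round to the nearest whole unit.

Basic EOQ = √(2·6,480·130/32.3) = 228.388
Backorder adjustment √((H+b)/b) = √((32.3+378)/378) = 1.0418
Q* = 228.388 × 1.0418 ≈ 237.95

238 units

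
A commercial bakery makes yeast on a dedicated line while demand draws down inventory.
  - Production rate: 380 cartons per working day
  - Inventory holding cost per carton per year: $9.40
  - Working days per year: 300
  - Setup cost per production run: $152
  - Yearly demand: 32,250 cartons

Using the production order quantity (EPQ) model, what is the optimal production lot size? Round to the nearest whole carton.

Daily demand d = 32,250/300 = 107.500; p = 380; 1 − d/p = 0.71711
EPQ = √(2DS / (H(1 − d/p)))
    = √(2 × 32,250 × 152 / (9.4 × 0.71711)) ≈ 1,206.00

1,206 cartons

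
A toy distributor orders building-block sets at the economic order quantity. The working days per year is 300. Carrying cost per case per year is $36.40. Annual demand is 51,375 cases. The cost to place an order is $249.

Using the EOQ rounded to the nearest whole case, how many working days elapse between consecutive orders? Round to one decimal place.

Q* = √(2·D·S / H) = √(2·51,375·249 / 36.4) = √702,877.7 ≈ 838.38 → Q = 838 cases
Days between orders = 300 / (D/Q) = 300 / 61.307 ≈ 4.893

4.9 days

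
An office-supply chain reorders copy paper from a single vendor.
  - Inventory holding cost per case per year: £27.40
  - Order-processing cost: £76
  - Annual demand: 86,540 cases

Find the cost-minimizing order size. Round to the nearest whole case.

2DS/H = 2·86,540·76/27.4 = 480,075.91
EOQ = √480,075.91 ≈ 692.88

693 cases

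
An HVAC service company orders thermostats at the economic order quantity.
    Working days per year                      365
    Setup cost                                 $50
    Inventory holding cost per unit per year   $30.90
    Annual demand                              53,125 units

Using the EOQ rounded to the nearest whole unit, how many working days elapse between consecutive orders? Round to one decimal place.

2.9 days

EOQ = √(2DS/H) = √(2 × 53,125 × 50 / 30.9)
    = √(171,925.57) ≈ 414.64 → Q = 415 units
Days between orders = 365 / (D/Q) = 365 / 128.012 ≈ 2.851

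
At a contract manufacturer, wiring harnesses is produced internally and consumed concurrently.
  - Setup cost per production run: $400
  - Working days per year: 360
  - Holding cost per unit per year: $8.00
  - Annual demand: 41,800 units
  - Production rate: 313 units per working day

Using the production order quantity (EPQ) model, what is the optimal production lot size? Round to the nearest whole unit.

2,578 units

Daily demand d = 41,800/360 = 116.111; p = 313; 1 − d/p = 0.62904
EPQ = √(2DS / (H(1 − d/p)))
    = √(2 × 41,800 × 400 / (8 × 0.62904)) ≈ 2,577.80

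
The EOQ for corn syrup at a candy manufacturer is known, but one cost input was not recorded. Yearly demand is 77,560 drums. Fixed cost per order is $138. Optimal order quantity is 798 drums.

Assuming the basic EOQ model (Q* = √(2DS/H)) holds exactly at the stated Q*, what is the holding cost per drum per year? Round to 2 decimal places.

$33.62

EOQ relation: Q² = 2DS/H, so rearrange for the unknown.
H = 2DS / Q² = 2 × 77,560 × 138 / 798² = 33.6156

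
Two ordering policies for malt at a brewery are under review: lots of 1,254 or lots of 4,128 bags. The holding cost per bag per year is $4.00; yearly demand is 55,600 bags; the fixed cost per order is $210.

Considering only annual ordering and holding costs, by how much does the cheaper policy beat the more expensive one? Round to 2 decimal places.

$734.52

Annual cost at Q: ordering D·S/Q plus holding Q·H/2.
TC(1,254) = (55,600/1,254)×210 + (1,254/2)×4 = $11,819.00
TC(4,128) = (55,600/4,128)×210 + (4,128/2)×4 = $11,084.49
|ΔTC| = |$11,819.00 − $11,084.49| = $734.52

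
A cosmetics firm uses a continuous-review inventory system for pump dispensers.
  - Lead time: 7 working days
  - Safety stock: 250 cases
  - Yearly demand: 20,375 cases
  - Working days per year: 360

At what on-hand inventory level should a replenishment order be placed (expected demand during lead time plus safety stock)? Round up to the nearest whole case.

647 cases

Daily demand d = 20,375 / 360 = 56.597 cases/day
Demand during lead time = 56.597 × 7 = 396.18
Reorder point = 396.18 + 250 = 646.18 → round up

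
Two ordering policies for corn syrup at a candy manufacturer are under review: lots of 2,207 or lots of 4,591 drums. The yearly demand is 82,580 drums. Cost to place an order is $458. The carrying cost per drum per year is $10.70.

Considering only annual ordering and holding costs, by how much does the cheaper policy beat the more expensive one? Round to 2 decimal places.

TC(Q) = (D/Q)S + (Q/2)H
TC(2,207) = (82,580/2,207)×458 + (2,207/2)×10.7 = $28,944.58
TC(4,591) = (82,580/4,591)×458 + (4,591/2)×10.7 = $32,800.06
|ΔTC| = |$28,944.58 − $32,800.06| = $3,855.49

$3,855.49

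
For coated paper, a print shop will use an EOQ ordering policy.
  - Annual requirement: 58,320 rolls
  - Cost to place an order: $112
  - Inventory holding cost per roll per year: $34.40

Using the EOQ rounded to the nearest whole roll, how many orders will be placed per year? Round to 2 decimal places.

94.68 orders per year

Q* = √(2·D·S / H) = √(2·58,320·112 / 34.4) = √379,758.1 ≈ 616.25 → Q = 616
Orders per year = D/Q = 58,320 / 616 = 94.675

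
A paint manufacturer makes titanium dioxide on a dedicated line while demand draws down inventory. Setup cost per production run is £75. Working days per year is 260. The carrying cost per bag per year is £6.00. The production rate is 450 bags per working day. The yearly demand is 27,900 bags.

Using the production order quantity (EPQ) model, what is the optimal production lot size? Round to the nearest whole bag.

957 bags

Daily demand d = 27,900/260 = 107.308; p = 450; 1 − d/p = 0.76154
EPQ = √(2DS / (H(1 − d/p)))
    = √(2 × 27,900 × 75 / (6 × 0.76154)) ≈ 957.03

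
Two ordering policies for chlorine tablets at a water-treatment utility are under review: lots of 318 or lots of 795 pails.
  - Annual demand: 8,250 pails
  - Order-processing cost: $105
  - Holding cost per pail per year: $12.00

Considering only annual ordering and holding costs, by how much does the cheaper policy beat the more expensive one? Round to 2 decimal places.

For each Q, cost = (D/Q)·S + (Q/2)·H.
TC(318) = (8,250/318)×105 + (318/2)×12 = $4,632.06
TC(795) = (8,250/795)×105 + (795/2)×12 = $5,859.62
Cheaper: Q = 318.  Difference = $1,227.57

$1,227.57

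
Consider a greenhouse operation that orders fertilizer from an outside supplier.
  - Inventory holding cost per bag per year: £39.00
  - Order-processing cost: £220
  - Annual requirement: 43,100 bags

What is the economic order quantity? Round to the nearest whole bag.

697 bags

2DS/H = 2·43,100·220/39 = 486,256.41
EOQ = √486,256.41 ≈ 697.32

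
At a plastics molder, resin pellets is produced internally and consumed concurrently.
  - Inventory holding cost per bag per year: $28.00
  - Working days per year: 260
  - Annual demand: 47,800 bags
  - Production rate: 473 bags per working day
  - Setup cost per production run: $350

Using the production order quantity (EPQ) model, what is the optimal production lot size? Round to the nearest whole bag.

d = 47,800/260 = 183.8462 bags/day;  effective holding cost H(1 − d/p) = 28·(1 − 183.8462/473) = 17.11693
Q* = √(2DS / H_eff) = √(2·47,800·350 / 17.11693) ≈ 1,398.14

1,398 bags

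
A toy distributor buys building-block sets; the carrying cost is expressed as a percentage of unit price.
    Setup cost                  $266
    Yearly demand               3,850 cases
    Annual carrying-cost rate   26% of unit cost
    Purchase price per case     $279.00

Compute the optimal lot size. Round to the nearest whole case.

H = i·C = 0.26 × $279 = $72.5400 per case-year
2DS/H = 2·3,850·266/72.54 = 28,235.46
EOQ = √28,235.46 ≈ 168.03

168 cases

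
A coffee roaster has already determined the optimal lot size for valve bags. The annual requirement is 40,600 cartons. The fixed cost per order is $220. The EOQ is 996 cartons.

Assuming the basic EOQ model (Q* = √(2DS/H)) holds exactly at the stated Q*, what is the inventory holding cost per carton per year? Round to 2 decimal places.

$18.01

Since Q* = (2DS/H)^½, squaring gives Q*²·H = 2DS.
H = 2DS / Q² = 2 × 40,600 × 220 / 996² = 18.0078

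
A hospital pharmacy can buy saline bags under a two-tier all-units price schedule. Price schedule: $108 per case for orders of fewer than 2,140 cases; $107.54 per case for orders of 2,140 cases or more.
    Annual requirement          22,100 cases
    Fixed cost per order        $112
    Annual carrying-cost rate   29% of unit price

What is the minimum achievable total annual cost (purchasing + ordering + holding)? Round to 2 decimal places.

H₁ = 29%×$108 = $31.3200;  H₂ = 29%×$107.54 = $31.1866
EOQ₁ = √(2×22,100×112/31.3200) = 397.57  (< 2,140, feasible at tier 1)
EOQ₂ = √(2×22,100×112/31.1866) = 398.42  (< 2,140 → use Q = 2,140 at tier-2 price)
TC(tier 1 (EOQ₁), Q≈397.6) = $2,399,251.77
TC(tier 2, Q≈2,140.0) = $2,411,160.30
Minimum at tier 1 (EOQ₁): $2,399,251.77

$2,399,251.77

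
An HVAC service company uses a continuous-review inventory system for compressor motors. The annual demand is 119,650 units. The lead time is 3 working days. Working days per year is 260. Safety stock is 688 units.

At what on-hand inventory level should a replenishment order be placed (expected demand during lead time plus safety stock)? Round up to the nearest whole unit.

2,069 units

Daily demand d = 119,650 / 260 = 460.192 units/day
Demand during lead time = 460.192 × 3 = 1,380.58
Reorder point = 1,380.58 + 688 = 2,068.58 → round up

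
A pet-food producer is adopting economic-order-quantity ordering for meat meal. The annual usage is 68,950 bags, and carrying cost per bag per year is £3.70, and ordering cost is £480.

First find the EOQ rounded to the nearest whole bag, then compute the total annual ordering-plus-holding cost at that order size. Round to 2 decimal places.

£15,649.61

2DS/H = 2·68,950·480/3.7 = 17,889,729.73
EOQ = √17,889,729.73 ≈ 4,229.63 → Q = 4,230 bags
Ordering: D/Q × S = 68,950/4,230 × £480 = £7,824.11
Holding:  Q/2 × H = 4,230/2 × £3.7 = £7,825.50
Total = £7,824.11 + £7,825.50 = £15,649.61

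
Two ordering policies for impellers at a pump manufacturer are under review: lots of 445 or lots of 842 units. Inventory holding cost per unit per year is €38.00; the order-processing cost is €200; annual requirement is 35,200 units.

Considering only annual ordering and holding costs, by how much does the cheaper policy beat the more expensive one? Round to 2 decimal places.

€83.82

For each Q, cost = (D/Q)·S + (Q/2)·H.
TC(445) = (35,200/445)×200 + (445/2)×38 = €24,275.22
TC(842) = (35,200/842)×200 + (842/2)×38 = €24,359.05
Cheaper: Q = 445.  Difference = €83.82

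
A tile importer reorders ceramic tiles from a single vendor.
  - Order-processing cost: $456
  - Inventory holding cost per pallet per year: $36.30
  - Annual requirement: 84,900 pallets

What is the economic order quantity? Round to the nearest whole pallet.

1,460 pallets

Q* = √(2·D·S / H) = √(2·84,900·456 / 36.3) = √2,133,024.8 ≈ 1,460.49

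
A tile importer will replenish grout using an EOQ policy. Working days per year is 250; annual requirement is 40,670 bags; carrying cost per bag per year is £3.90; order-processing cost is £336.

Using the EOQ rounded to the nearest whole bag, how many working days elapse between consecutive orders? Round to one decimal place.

16.3 days

2DS/H = 2·40,670·336/3.9 = 7,007,753.85
EOQ = √7,007,753.85 ≈ 2,647.22 → Q = 2,647 bags
Cycle time = (working days × Q)/D = (250 × 2,647) / 40,670 = 16.271 days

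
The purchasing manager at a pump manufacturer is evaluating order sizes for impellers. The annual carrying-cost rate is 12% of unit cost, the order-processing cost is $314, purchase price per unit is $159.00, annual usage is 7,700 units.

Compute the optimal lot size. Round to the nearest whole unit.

Holding cost per unit per year: H = 12% × $159 = $19.0800
Q* = √(2·D·S / H) = √(2·7,700·314 / 19.08) = √253,438.2 ≈ 503.43

503 units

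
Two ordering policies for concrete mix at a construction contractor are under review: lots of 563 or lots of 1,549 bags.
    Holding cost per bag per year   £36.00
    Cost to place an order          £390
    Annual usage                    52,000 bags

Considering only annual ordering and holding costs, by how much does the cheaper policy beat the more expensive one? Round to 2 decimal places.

£5,181.00

Annual cost at Q: ordering D·S/Q plus holding Q·H/2.
TC(563) = (52,000/563)×390 + (563/2)×36 = £46,155.31
TC(1,549) = (52,000/1,549)×390 + (1,549/2)×36 = £40,974.32
|ΔTC| = |£46,155.31 − £40,974.32| = £5,181.00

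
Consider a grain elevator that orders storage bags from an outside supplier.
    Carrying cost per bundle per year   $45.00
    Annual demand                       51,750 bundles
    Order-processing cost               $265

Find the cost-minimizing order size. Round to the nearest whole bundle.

Optimal lot size Q* = (2 × 51,750 × $265 / $45)^½ ≈ 780.70

781 bundles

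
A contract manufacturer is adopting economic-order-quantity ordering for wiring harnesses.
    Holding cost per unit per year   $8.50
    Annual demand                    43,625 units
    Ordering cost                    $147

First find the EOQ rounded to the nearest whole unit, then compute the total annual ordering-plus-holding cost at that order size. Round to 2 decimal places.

$10,441.21

EOQ = √(2DS/H) = √(2 × 43,625 × 147 / 8.5)
    = √(1,508,911.76) ≈ 1,228.38 → Q = 1,228 units
Ordering: D/Q × S = 43,625/1,228 × $147 = $5,222.21
Holding:  Q/2 × H = 1,228/2 × $8.5 = $5,219.00
Total = $5,222.21 + $5,219.00 = $10,441.21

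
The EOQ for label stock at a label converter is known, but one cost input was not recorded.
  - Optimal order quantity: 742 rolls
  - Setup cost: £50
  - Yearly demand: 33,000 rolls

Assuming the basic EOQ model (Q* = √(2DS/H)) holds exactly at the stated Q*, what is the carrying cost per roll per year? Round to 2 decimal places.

£5.99

From Q* = √(2DS/H) ⇒ Q*² = 2DS/H.
H = 2DS / Q² = 2 × 33,000 × 50 / 742² = 5.9939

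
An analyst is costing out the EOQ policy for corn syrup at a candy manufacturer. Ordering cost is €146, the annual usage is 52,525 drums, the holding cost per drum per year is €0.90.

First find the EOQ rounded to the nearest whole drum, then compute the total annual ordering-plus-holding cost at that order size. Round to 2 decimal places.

€3,715.32

EOQ = √(2DS/H) = √(2 × 52,525 × 146 / 0.9)
    = √(17,041,444.44) ≈ 4,128.13 → Q = 4,128 drums
Orders/yr = 52,525/4,128 = 12.724; ordering cost = 12.724 × €146 = €1,857.72
Average inventory = 4,128/2 = 2064; holding cost = 2064 × €0.9 = €1,857.60
Total = €1,857.72 + €1,857.60 = €3,715.32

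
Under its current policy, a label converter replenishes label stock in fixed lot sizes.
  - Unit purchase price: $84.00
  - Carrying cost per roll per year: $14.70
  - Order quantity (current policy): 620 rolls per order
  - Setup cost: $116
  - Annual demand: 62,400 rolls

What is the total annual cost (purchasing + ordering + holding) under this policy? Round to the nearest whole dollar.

$5,257,832

Ordering: D/Q × S = 62,400/620 × $116 = $11,674.84
Holding:  Q/2 × H = 620/2 × $14.7 = $4,557.00
Purchase cost = D·C = 62,400 × 84 = $5,241,600.00
Total = $11,674.84 + $4,557.00 + $5,241,600.00 = $5,257,831.84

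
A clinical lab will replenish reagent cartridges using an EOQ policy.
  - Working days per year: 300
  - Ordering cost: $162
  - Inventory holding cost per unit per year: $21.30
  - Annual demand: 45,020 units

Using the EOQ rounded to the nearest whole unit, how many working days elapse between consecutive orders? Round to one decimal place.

5.5 days

2DS/H = 2·45,020·162/21.3 = 684,811.27
EOQ = √684,811.27 ≈ 827.53 → Q = 828 units
T = Q/D × 300 days = 828/45,020 × 300 = 5.518 days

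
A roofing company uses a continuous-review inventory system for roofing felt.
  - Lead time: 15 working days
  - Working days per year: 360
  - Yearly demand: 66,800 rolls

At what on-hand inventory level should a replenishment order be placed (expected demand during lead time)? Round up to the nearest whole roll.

Daily demand d = 66,800 / 360 = 185.556 rolls/day
Demand during lead time = 185.556 × 15 = 2,783.33
Reorder point = 2,783.33 → round up

2,784 rolls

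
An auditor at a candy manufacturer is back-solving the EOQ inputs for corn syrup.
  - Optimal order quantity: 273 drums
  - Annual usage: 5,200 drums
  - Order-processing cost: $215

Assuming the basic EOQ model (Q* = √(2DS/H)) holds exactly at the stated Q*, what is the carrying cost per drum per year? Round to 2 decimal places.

$30.00

EOQ relation: Q² = 2DS/H, so rearrange for the unknown.
H = 2DS / Q² = 2 × 5,200 × 215 / 273² = 30.0017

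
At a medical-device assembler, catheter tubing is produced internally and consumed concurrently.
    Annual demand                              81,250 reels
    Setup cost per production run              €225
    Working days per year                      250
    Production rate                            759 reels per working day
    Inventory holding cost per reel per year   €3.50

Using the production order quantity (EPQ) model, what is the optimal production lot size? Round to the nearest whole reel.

4,274 reels

Daily demand d = 81,250/250 = 325.000; p = 759; 1 − d/p = 0.57181
EPQ = √(2DS / (H(1 − d/p)))
    = √(2 × 81,250 × 225 / (3.5 × 0.57181)) ≈ 4,274.25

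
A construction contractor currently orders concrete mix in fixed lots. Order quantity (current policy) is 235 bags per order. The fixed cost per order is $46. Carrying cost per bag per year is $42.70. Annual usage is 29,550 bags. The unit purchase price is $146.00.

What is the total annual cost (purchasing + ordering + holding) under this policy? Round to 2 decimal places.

Annual ordering cost = (D/Q)·S = (29,550/235) × 46 = $5,784.26
Annual holding cost  = (Q/2)·H = (235/2) × 42.7 = $5,017.25
Purchase cost = D·C = 29,550 × 146 = $4,314,300.00
Total = $5,784.26 + $5,017.25 + $4,314,300.00 = $4,325,101.51

$4,325,101.51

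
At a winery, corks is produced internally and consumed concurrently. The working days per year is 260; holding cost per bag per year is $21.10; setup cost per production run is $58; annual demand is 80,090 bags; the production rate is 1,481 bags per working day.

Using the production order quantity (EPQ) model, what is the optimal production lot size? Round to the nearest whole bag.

746 bags

d = 80,090/260 = 308.0385 bags/day;  effective holding cost H(1 − d/p) = 21.1·(1 − 308.0385/1481) = 16.71134
Q* = √(2DS / H_eff) = √(2·80,090·58 / 16.71134) ≈ 745.61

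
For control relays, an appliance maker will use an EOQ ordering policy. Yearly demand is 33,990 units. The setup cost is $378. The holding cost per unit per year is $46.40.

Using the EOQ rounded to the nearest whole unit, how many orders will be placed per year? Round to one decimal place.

Optimal lot size Q* = (2 × 33,990 × $378 / $46.4)^½ ≈ 744.18 → Q = 744
N = D/Q = 33,990/744 ≈ 45.685 orders/yr

45.7 orders per year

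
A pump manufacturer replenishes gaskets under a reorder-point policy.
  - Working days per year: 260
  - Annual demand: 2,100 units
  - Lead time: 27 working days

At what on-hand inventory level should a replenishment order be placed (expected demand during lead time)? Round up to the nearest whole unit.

Daily demand d = 2,100 / 260 = 8.077 units/day
Demand during lead time = 8.077 × 27 = 218.08
Reorder point = 218.08 → round up

219 units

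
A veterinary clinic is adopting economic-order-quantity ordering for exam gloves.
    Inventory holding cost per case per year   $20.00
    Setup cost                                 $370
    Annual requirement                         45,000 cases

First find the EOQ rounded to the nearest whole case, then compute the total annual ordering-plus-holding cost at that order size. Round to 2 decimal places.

$25,806.98

Optimal lot size Q* = (2 × 45,000 × $370 / $20)^½ ≈ 1,290.35 → Q = 1,290 cases
Orders/yr = 45,000/1,290 = 34.884; ordering cost = 34.884 × $370 = $12,906.98
Average inventory = 1,290/2 = 645; holding cost = 645 × $20 = $12,900.00
Total = $12,906.98 + $12,900.00 = $25,806.98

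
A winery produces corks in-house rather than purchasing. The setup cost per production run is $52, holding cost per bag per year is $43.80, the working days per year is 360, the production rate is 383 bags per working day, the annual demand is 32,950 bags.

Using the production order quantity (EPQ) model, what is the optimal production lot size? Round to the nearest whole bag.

d = 32,950/360 = 91.5278 bags/day;  effective holding cost H(1 − d/p) = 43.8·(1 − 91.5278/383) = 33.33285
Q* = √(2DS / H_eff) = √(2·32,950·52 / 33.33285) ≈ 320.63

321 bags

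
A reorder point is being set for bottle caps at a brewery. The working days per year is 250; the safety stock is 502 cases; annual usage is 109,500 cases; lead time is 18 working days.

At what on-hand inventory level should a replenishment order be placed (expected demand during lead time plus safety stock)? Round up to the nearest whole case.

8,386 cases

Daily demand d = 109,500 / 250 = 438.000 cases/day
Demand during lead time = 438.000 × 18 = 7,884.00
Reorder point = 7,884.00 + 502 = 8,386.00 → round up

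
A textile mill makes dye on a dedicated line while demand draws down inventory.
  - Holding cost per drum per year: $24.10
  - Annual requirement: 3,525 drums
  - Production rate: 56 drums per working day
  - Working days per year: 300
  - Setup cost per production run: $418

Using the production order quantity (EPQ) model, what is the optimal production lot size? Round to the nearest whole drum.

393 drums

Daily demand d = 3,525/300 = 11.750; p = 56; 1 − d/p = 0.79018
EPQ = √(2DS / (H(1 − d/p)))
    = √(2 × 3,525 × 418 / (24.1 × 0.79018)) ≈ 393.38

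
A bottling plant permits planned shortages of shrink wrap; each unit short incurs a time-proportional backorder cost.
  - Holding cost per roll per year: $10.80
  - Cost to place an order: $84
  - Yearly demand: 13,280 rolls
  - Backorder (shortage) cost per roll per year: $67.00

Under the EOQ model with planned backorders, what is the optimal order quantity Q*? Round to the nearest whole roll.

Basic EOQ = √(2·13,280·84/10.8) = 454.508
Backorder adjustment √((H+b)/b) = √((10.8+67)/67) = 1.0776
Q* = 454.508 × 1.0776 ≈ 489.77

490 rolls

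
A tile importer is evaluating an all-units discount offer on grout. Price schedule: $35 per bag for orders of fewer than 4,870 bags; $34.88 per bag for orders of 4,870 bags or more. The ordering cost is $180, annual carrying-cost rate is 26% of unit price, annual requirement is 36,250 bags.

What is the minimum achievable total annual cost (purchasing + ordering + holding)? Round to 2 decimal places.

H₁ = 26%×$35 = $9.1000;  H₂ = 26%×$34.88 = $9.0688
EOQ₁ = √(2×36,250×180/9.1000) = 1,197.52  (< 4,870, feasible at tier 1)
EOQ₂ = √(2×36,250×180/9.0688) = 1,199.58  (< 4,870 → use Q = 4,870 at tier-2 price)
TC(tier 1 (EOQ₁), Q≈1,197.5) = $1,279,647.48
TC(tier 2, Q≈4,870.0) = $1,287,822.36
Minimum at tier 1 (EOQ₁): $1,279,647.48

$1,279,647.48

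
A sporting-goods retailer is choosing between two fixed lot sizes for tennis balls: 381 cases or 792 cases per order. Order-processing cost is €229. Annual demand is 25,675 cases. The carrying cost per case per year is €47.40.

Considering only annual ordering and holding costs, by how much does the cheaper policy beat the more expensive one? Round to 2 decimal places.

€1,732.45

Annual cost at Q: ordering D·S/Q plus holding Q·H/2.
TC(381) = (25,675/381)×229 + (381/2)×47.4 = €24,461.66
TC(792) = (25,675/792)×229 + (792/2)×47.4 = €26,194.11
Lots of 381 are cheaper by €1,732.45.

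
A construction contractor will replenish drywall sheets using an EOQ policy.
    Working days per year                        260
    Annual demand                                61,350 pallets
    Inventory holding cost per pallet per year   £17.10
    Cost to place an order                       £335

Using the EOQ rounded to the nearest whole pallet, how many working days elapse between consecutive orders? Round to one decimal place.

6.6 days

Optimal lot size Q* = (2 × 61,350 × £335 / £17.1)^½ ≈ 1,550.41 → Q = 1,550 pallets
Days between orders = 260 / (D/Q) = 260 / 39.581 ≈ 6.569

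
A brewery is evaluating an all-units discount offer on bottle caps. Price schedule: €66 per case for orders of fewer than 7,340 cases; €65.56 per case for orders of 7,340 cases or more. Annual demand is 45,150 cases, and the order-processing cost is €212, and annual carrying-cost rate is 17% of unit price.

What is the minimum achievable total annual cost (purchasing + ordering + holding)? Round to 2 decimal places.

H₁ = 17%×€66 = €11.2200;  H₂ = 17%×€65.56 = €11.1452
EOQ₁ = √(2×45,150×212/11.2200) = 1,306.22  (< 7,340, feasible at tier 1)
EOQ₂ = √(2×45,150×212/11.1452) = 1,310.59  (< 7,340 → use Q = 7,340 at tier-2 price)
TC(tier 1 (EOQ₁), Q≈1,306.2) = €2,994,555.76
TC(tier 2, Q≈7,340.0) = €3,002,240.94
Minimum at tier 1 (EOQ₁): €2,994,555.76

€2,994,555.76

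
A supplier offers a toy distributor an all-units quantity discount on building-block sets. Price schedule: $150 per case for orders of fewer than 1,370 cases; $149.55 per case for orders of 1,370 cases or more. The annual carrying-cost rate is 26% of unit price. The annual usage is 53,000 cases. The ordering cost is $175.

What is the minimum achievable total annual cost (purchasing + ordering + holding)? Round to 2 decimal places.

$7,959,554.93

H₁ = 26%×$150 = $39.0000;  H₂ = 26%×$149.55 = $38.8830
EOQ₁ = √(2×53,000×175/39.0000) = 689.67  (< 1,370, feasible at tier 1)
EOQ₂ = √(2×53,000×175/38.8830) = 690.70  (< 1,370 → use Q = 1,370 at tier-2 price)
TC(tier 1 (EOQ₁), Q≈689.7) = $7,976,897.03
TC(tier 2, Q≈1,370.0) = $7,959,554.93
Minimum at tier 2: $7,959,554.93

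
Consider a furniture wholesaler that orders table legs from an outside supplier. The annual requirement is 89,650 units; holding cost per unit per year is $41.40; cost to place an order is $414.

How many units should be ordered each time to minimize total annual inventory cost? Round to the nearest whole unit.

2DS/H = 2·89,650·414/41.4 = 1,793,000.00
EOQ = √1,793,000.00 ≈ 1,339.03

1,339 units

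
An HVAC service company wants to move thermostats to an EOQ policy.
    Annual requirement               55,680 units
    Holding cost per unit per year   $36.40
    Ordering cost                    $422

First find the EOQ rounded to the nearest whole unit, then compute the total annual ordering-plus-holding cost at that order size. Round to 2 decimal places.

EOQ = √(2DS/H) = √(2 × 55,680 × 422 / 36.4)
    = √(1,291,041.76) ≈ 1,136.24 → Q = 1,136 units
Orders/yr = 55,680/1,136 = 49.014; ordering cost = 49.014 × $422 = $20,683.94
Average inventory = 1,136/2 = 568; holding cost = 568 × $36.4 = $20,675.20
Total = $20,683.94 + $20,675.20 = $41,359.14

$41,359.14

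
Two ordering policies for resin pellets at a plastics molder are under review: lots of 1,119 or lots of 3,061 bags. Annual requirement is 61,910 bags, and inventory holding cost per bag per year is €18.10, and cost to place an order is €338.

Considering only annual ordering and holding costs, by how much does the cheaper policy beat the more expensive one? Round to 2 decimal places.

Annual cost at Q: ordering D·S/Q plus holding Q·H/2.
TC(1,119) = (61,910/1,119)×338 + (1,119/2)×18.1 = €28,827.20
TC(3,061) = (61,910/3,061)×338 + (3,061/2)×18.1 = €34,538.24
|ΔTC| = |€28,827.20 − €34,538.24| = €5,711.04

€5,711.04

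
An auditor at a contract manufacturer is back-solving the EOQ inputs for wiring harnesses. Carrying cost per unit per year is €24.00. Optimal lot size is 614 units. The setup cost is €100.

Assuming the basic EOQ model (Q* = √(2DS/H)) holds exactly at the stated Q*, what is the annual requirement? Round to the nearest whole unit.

45,240 units per year

Since Q* = (2DS/H)^½, squaring gives Q*²·H = 2DS.
D = Q²H / (2S) = 614² × 24 / (2 × 100) = 45,239.52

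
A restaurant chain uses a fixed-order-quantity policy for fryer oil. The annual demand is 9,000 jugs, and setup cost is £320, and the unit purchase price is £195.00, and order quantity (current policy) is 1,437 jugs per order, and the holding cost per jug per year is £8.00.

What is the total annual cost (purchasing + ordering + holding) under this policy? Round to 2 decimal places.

Ordering: D/Q × S = 9,000/1,437 × £320 = £2,004.18
Holding:  Q/2 × H = 1,437/2 × £8 = £5,748.00
Purchase cost = D·C = 9,000 × 195 = £1,755,000.00
Total = £2,004.18 + £5,748.00 + £1,755,000.00 = £1,762,752.18

£1,762,752.18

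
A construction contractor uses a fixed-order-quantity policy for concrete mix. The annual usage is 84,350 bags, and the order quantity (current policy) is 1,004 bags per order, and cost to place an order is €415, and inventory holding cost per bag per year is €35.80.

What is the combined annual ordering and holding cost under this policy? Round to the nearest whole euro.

Ordering: D/Q × S = 84,350/1,004 × €415 = €34,865.79
Holding:  Q/2 × H = 1,004/2 × €35.8 = €17,971.60
Total = €34,865.79 + €17,971.60 = €52,837.39

€52,837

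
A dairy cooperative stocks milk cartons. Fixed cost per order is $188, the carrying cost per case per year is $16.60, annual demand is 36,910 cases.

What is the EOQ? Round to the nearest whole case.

Optimal lot size Q* = (2 × 36,910 × $188 / $16.6)^½ ≈ 914.35

914 cases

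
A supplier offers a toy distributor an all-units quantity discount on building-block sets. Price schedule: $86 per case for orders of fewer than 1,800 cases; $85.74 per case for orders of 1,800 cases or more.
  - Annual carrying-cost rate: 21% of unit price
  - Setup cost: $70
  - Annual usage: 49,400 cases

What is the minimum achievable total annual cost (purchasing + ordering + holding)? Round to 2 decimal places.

$4,253,681.97

H₁ = 21%×$86 = $18.0600;  H₂ = 21%×$85.74 = $18.0054
EOQ₁ = √(2×49,400×70/18.0600) = 618.83  (< 1,800, feasible at tier 1)
EOQ₂ = √(2×49,400×70/18.0054) = 619.76  (< 1,800 → use Q = 1,800 at tier-2 price)
TC(tier 1 (EOQ₁), Q≈618.8) = $4,259,576.00
TC(tier 2, Q≈1,800.0) = $4,253,681.97
Minimum at tier 2: $4,253,681.97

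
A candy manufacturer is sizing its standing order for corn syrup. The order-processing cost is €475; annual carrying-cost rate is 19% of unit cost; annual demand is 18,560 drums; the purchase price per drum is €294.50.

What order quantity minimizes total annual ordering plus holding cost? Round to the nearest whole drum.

561 drums

Carrying cost H = €294.5 × 19% = €55.9550/drum/yr
2DS/H = 2·18,560·475/55.955 = 315,110.36
EOQ = √315,110.36 ≈ 561.35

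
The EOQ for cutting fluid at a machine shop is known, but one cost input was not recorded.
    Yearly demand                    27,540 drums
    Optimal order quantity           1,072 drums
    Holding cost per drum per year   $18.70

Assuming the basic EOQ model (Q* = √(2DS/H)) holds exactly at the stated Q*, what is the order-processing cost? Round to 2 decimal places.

$390.16

EOQ relation: Q² = 2DS/H, so rearrange for the unknown.
S = Q²H / (2D) = 1,072² × 18.7 / (2 × 27,540) = 390.1551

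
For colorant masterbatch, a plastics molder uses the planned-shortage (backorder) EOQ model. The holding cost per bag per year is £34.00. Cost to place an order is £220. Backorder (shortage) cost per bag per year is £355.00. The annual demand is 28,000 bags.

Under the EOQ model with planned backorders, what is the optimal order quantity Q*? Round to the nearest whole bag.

Basic EOQ = √(2·28,000·220/34) = 601.958
Backorder adjustment √((H+b)/b) = √((34+355)/355) = 1.0468
Q* = 601.958 × 1.0468 ≈ 630.12

630 bags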